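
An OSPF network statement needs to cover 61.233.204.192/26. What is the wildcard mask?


Subnet mask: 255.255.255.192
Wildcard = 255.255.255.255 - subnet mask
255 - 255 = 0
255 - 255 = 0
255 - 255 = 0
255 - 192 = 63
Wildcard: 0.0.0.63


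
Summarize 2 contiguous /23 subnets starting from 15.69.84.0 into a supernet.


Original prefix: /23
Number of subnets: 2 = 2^1
New prefix = 23 - 1 = 22
Supernet: 15.69.84.0/22


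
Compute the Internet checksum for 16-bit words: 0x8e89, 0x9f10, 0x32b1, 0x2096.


Sum all words (with carry folding):
+ 0x8e89 = 0x8e89
+ 0x9f10 = 0x2d9a
+ 0x32b1 = 0x604b
+ 0x2096 = 0x80e1
One's complement: ~0x80e1
Checksum = 0x7f1e


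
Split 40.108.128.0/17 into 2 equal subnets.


New prefix = 17 + 1 = 18
Each subnet has 16384 addresses
  40.108.128.0/18
  40.108.192.0/18
Subnets: 40.108.128.0/18, 40.108.192.0/18


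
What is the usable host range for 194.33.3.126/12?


Network: 194.32.0.0
Broadcast: 194.47.255.255
First usable = network + 1
Last usable = broadcast - 1
Range: 194.32.0.1 to 194.47.255.254


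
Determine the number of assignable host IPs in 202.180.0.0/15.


Host bits = 32 - 15 = 17
Total addresses = 2^17 = 131072
Usable = total - 2 (network and broadcast)
Usable hosts: 131070


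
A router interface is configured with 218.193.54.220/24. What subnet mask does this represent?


/24 means 24 network bits, 8 host bits
Binary: 11111111111111111111111100000000
Mask: 255.255.255.0


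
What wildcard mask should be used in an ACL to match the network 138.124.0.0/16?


Subnet mask: 255.255.0.0
Wildcard = 255.255.255.255 - subnet mask
255 - 255 = 0
255 - 255 = 0
255 - 0 = 255
255 - 0 = 255
Wildcard: 0.0.255.255


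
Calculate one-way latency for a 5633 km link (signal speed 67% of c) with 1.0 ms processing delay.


Speed = 0.67 * 3e5 km/s = 201000 km/s
Propagation delay = 5633 / 201000 = 0.028 s = 28.0249 ms
Processing delay = 1.0 ms
Total one-way latency = 29.0249 ms


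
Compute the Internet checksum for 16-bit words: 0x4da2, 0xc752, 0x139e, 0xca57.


Sum all words (with carry folding):
+ 0x4da2 = 0x4da2
+ 0xc752 = 0x14f5
+ 0x139e = 0x2893
+ 0xca57 = 0xf2ea
One's complement: ~0xf2ea
Checksum = 0x0d15


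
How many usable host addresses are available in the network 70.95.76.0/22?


Host bits = 32 - 22 = 10
Total addresses = 2^10 = 1024
Usable = total - 2 (network and broadcast)
Usable hosts: 1022


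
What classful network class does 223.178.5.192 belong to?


First octet: 223
Binary: 11011111
110xxxxx -> Class C (192-223)
Class C, default mask 255.255.255.0 (/24)


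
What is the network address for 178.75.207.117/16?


IP:   10110010.01001011.11001111.01110101
Mask: 11111111.11111111.00000000.00000000
AND operation:
Net:  10110010.01001011.00000000.00000000
Network: 178.75.0.0/16


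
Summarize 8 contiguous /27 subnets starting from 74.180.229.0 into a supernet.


Original prefix: /27
Number of subnets: 8 = 2^3
New prefix = 27 - 3 = 24
Supernet: 74.180.229.0/24


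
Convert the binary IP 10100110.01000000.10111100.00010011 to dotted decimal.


10100110 = 166
01000000 = 64
10111100 = 188
00010011 = 19
IP: 166.64.188.19


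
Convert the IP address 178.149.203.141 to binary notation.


178 = 10110010
149 = 10010101
203 = 11001011
141 = 10001101
Binary: 10110010.10010101.11001011.10001101


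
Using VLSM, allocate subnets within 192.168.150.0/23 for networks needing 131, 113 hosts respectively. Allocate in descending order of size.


131 hosts -> /24 (254 usable): 192.168.150.0/24
113 hosts -> /25 (126 usable): 192.168.151.0/25
Allocation: 192.168.150.0/24 (131 hosts, 254 usable); 192.168.151.0/25 (113 hosts, 126 usable)


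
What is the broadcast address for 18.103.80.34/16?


Network: 18.103.0.0/16
Host bits = 16
Set all host bits to 1:
Broadcast: 18.103.255.255


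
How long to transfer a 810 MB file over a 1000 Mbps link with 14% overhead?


Effective throughput = 1000 * (1 - 14/100) = 860 Mbps
File size in Mb = 810 * 8 = 6480 Mb
Time = 6480 / 860
Time = 7.5349 seconds


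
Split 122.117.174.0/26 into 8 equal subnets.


New prefix = 26 + 3 = 29
Each subnet has 8 addresses
  122.117.174.0/29
  122.117.174.8/29
  122.117.174.16/29
  122.117.174.24/29
  122.117.174.32/29
  122.117.174.40/29
  122.117.174.48/29
  122.117.174.56/29
Subnets: 122.117.174.0/29, 122.117.174.8/29, 122.117.174.16/29, 122.117.174.24/29, 122.117.174.32/29, 122.117.174.40/29, 122.117.174.48/29, 122.117.174.56/29


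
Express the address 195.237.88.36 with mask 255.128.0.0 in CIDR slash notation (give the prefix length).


Binary: 11111111.10000000.00000000.00000000
Count leading 1s
Prefix: /9


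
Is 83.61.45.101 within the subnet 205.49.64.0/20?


Subnet network: 205.49.64.0
Test IP AND mask: 83.61.32.0
No, 83.61.45.101 is not in 205.49.64.0/20


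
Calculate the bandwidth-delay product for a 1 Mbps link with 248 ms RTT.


BDP = bandwidth * RTT
= 1 Mbps * 248 ms
= 1 * 1e6 * 248 / 1000 bits
= 248000 bits
= 31000 bytes
= 30.2734 KB
BDP = 248000 bits (31000 bytes)


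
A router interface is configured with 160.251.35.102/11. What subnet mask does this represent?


/11 means 11 network bits, 21 host bits
Binary: 11111111111000000000000000000000
Mask: 255.224.0.0


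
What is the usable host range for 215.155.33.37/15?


Network: 215.154.0.0
Broadcast: 215.155.255.255
First usable = network + 1
Last usable = broadcast - 1
Range: 215.154.0.1 to 215.155.255.254


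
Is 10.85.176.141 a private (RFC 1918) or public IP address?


RFC 1918 private ranges:
  10.0.0.0/8 (10.0.0.0 - 10.255.255.255)
  172.16.0.0/12 (172.16.0.0 - 172.31.255.255)
  192.168.0.0/16 (192.168.0.0 - 192.168.255.255)
Private (in 10.0.0.0/8)


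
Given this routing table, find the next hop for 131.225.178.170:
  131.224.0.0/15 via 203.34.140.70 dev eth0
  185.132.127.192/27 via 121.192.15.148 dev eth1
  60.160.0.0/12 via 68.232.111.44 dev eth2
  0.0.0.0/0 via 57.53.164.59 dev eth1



Longest prefix match for 131.225.178.170:
  /15 131.224.0.0: MATCH
  /27 185.132.127.192: no
  /12 60.160.0.0: no
  /0 0.0.0.0: MATCH
Selected: next-hop 203.34.140.70 via eth0 (matched /15)


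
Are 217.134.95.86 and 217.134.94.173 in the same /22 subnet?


Mask: 255.255.252.0
217.134.95.86 AND mask = 217.134.92.0
217.134.94.173 AND mask = 217.134.92.0
Yes, same subnet (217.134.92.0)


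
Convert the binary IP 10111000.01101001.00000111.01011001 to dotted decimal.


10111000 = 184
01101001 = 105
00000111 = 7
01011001 = 89
IP: 184.105.7.89


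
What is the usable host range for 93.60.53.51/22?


Network: 93.60.52.0
Broadcast: 93.60.55.255
First usable = network + 1
Last usable = broadcast - 1
Range: 93.60.52.1 to 93.60.55.254


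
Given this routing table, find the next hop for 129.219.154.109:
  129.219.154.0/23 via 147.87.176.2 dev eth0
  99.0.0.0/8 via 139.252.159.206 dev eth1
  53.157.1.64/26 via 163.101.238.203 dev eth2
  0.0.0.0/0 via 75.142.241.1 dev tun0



Longest prefix match for 129.219.154.109:
  /23 129.219.154.0: MATCH
  /8 99.0.0.0: no
  /26 53.157.1.64: no
  /0 0.0.0.0: MATCH
Selected: next-hop 147.87.176.2 via eth0 (matched /23)


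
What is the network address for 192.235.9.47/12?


IP:   11000000.11101011.00001001.00101111
Mask: 11111111.11110000.00000000.00000000
AND operation:
Net:  11000000.11100000.00000000.00000000
Network: 192.224.0.0/12


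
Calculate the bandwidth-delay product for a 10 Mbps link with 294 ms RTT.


BDP = bandwidth * RTT
= 10 Mbps * 294 ms
= 10 * 1e6 * 294 / 1000 bits
= 2940000 bits
= 367500 bytes
= 358.8867 KB
BDP = 2940000 bits (367500 bytes)


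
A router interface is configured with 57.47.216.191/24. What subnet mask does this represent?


/24 means 24 network bits, 8 host bits
Binary: 11111111111111111111111100000000
Mask: 255.255.255.0


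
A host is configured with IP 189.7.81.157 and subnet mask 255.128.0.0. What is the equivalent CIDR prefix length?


Binary: 11111111.10000000.00000000.00000000
Count leading 1s
Prefix: /9


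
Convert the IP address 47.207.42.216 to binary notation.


47 = 00101111
207 = 11001111
42 = 00101010
216 = 11011000
Binary: 00101111.11001111.00101010.11011000


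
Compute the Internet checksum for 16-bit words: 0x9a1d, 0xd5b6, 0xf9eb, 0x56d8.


Sum all words (with carry folding):
+ 0x9a1d = 0x9a1d
+ 0xd5b6 = 0x6fd4
+ 0xf9eb = 0x69c0
+ 0x56d8 = 0xc098
One's complement: ~0xc098
Checksum = 0x3f67


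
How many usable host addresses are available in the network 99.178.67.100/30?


Host bits = 32 - 30 = 2
Total addresses = 2^2 = 4
Usable = total - 2 (network and broadcast)
Usable hosts: 2


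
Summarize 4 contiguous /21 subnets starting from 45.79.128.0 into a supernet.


Original prefix: /21
Number of subnets: 4 = 2^2
New prefix = 21 - 2 = 19
Supernet: 45.79.128.0/19


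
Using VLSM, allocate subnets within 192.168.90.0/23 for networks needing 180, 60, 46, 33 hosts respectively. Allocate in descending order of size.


180 hosts -> /24 (254 usable): 192.168.90.0/24
60 hosts -> /26 (62 usable): 192.168.91.0/26
46 hosts -> /26 (62 usable): 192.168.91.64/26
33 hosts -> /26 (62 usable): 192.168.91.128/26
Allocation: 192.168.90.0/24 (180 hosts, 254 usable); 192.168.91.0/26 (60 hosts, 62 usable); 192.168.91.64/26 (46 hosts, 62 usable); 192.168.91.128/26 (33 hosts, 62 usable)


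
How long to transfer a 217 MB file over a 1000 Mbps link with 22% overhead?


Effective throughput = 1000 * (1 - 22/100) = 780 Mbps
File size in Mb = 217 * 8 = 1736 Mb
Time = 1736 / 780
Time = 2.2256 seconds


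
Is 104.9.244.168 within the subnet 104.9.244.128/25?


Subnet network: 104.9.244.128
Test IP AND mask: 104.9.244.128
Yes, 104.9.244.168 is in 104.9.244.128/25


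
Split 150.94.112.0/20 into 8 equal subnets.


New prefix = 20 + 3 = 23
Each subnet has 512 addresses
  150.94.112.0/23
  150.94.114.0/23
  150.94.116.0/23
  150.94.118.0/23
  150.94.120.0/23
  150.94.122.0/23
  150.94.124.0/23
  150.94.126.0/23
Subnets: 150.94.112.0/23, 150.94.114.0/23, 150.94.116.0/23, 150.94.118.0/23, 150.94.120.0/23, 150.94.122.0/23, 150.94.124.0/23, 150.94.126.0/23


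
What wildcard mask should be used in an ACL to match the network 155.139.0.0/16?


Subnet mask: 255.255.0.0
Wildcard = 255.255.255.255 - subnet mask
255 - 255 = 0
255 - 255 = 0
255 - 0 = 255
255 - 0 = 255
Wildcard: 0.0.255.255


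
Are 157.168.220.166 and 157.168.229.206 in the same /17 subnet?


Mask: 255.255.128.0
157.168.220.166 AND mask = 157.168.128.0
157.168.229.206 AND mask = 157.168.128.0
Yes, same subnet (157.168.128.0)


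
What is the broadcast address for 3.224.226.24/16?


Network: 3.224.0.0/16
Host bits = 16
Set all host bits to 1:
Broadcast: 3.224.255.255


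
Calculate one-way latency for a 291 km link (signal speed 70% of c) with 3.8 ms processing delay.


Speed = 0.7 * 3e5 km/s = 210000 km/s
Propagation delay = 291 / 210000 = 0.0014 s = 1.3857 ms
Processing delay = 3.8 ms
Total one-way latency = 5.1857 ms


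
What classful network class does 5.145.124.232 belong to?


First octet: 5
Binary: 00000101
0xxxxxxx -> Class A (1-126)
Class A, default mask 255.0.0.0 (/8)


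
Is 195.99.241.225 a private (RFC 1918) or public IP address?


RFC 1918 private ranges:
  10.0.0.0/8 (10.0.0.0 - 10.255.255.255)
  172.16.0.0/12 (172.16.0.0 - 172.31.255.255)
  192.168.0.0/16 (192.168.0.0 - 192.168.255.255)
Public (not in any RFC 1918 range)


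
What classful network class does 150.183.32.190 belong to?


First octet: 150
Binary: 10010110
10xxxxxx -> Class B (128-191)
Class B, default mask 255.255.0.0 (/16)


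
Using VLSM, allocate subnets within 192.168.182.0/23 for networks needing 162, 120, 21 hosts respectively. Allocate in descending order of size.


162 hosts -> /24 (254 usable): 192.168.182.0/24
120 hosts -> /25 (126 usable): 192.168.183.0/25
21 hosts -> /27 (30 usable): 192.168.183.128/27
Allocation: 192.168.182.0/24 (162 hosts, 254 usable); 192.168.183.0/25 (120 hosts, 126 usable); 192.168.183.128/27 (21 hosts, 30 usable)


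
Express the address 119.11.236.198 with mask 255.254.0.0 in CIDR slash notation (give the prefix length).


Binary: 11111111.11111110.00000000.00000000
Count leading 1s
Prefix: /15


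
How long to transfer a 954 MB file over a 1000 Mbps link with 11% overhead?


Effective throughput = 1000 * (1 - 11/100) = 890 Mbps
File size in Mb = 954 * 8 = 7632 Mb
Time = 7632 / 890
Time = 8.5753 seconds


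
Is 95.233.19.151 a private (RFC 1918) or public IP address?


RFC 1918 private ranges:
  10.0.0.0/8 (10.0.0.0 - 10.255.255.255)
  172.16.0.0/12 (172.16.0.0 - 172.31.255.255)
  192.168.0.0/16 (192.168.0.0 - 192.168.255.255)
Public (not in any RFC 1918 range)


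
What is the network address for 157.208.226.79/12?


IP:   10011101.11010000.11100010.01001111
Mask: 11111111.11110000.00000000.00000000
AND operation:
Net:  10011101.11010000.00000000.00000000
Network: 157.208.0.0/12


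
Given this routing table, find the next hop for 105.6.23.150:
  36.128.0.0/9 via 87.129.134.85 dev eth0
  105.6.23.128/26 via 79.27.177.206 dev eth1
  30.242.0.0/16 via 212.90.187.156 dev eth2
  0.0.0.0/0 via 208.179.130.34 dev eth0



Longest prefix match for 105.6.23.150:
  /9 36.128.0.0: no
  /26 105.6.23.128: MATCH
  /16 30.242.0.0: no
  /0 0.0.0.0: MATCH
Selected: next-hop 79.27.177.206 via eth1 (matched /26)


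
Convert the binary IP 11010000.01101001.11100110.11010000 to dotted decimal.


11010000 = 208
01101001 = 105
11100110 = 230
11010000 = 208
IP: 208.105.230.208


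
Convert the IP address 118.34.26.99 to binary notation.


118 = 01110110
34 = 00100010
26 = 00011010
99 = 01100011
Binary: 01110110.00100010.00011010.01100011


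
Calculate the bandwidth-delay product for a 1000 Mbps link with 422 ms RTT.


BDP = bandwidth * RTT
= 1000 Mbps * 422 ms
= 1000 * 1e6 * 422 / 1000 bits
= 422000000 bits
= 52750000 bytes
= 51513.6719 KB
BDP = 422000000 bits (52750000 bytes)


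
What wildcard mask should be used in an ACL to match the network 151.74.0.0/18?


Subnet mask: 255.255.192.0
Wildcard = 255.255.255.255 - subnet mask
255 - 255 = 0
255 - 255 = 0
255 - 192 = 63
255 - 0 = 255
Wildcard: 0.0.63.255


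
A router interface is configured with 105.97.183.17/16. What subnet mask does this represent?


/16 means 16 network bits, 16 host bits
Binary: 11111111111111110000000000000000
Mask: 255.255.0.0


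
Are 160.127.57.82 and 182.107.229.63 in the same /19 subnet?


Mask: 255.255.224.0
160.127.57.82 AND mask = 160.127.32.0
182.107.229.63 AND mask = 182.107.224.0
No, different subnets (160.127.32.0 vs 182.107.224.0)


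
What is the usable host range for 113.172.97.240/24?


Network: 113.172.97.0
Broadcast: 113.172.97.255
First usable = network + 1
Last usable = broadcast - 1
Range: 113.172.97.1 to 113.172.97.254


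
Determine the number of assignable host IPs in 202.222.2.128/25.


Host bits = 32 - 25 = 7
Total addresses = 2^7 = 128
Usable = total - 2 (network and broadcast)
Usable hosts: 126


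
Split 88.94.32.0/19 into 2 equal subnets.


New prefix = 19 + 1 = 20
Each subnet has 4096 addresses
  88.94.32.0/20
  88.94.48.0/20
Subnets: 88.94.32.0/20, 88.94.48.0/20


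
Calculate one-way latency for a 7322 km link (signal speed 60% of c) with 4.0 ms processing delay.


Speed = 0.6 * 3e5 km/s = 180000 km/s
Propagation delay = 7322 / 180000 = 0.0407 s = 40.6778 ms
Processing delay = 4.0 ms
Total one-way latency = 44.6778 ms


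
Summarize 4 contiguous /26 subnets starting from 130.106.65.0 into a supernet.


Original prefix: /26
Number of subnets: 4 = 2^2
New prefix = 26 - 2 = 24
Supernet: 130.106.65.0/24


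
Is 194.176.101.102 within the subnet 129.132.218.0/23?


Subnet network: 129.132.218.0
Test IP AND mask: 194.176.100.0
No, 194.176.101.102 is not in 129.132.218.0/23


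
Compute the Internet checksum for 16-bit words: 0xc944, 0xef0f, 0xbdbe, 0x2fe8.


Sum all words (with carry folding):
+ 0xc944 = 0xc944
+ 0xef0f = 0xb854
+ 0xbdbe = 0x7613
+ 0x2fe8 = 0xa5fb
One's complement: ~0xa5fb
Checksum = 0x5a04


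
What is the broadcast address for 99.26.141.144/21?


Network: 99.26.136.0/21
Host bits = 11
Set all host bits to 1:
Broadcast: 99.26.143.255


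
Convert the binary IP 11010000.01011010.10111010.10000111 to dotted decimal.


11010000 = 208
01011010 = 90
10111010 = 186
10000111 = 135
IP: 208.90.186.135


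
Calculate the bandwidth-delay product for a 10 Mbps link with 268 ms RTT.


BDP = bandwidth * RTT
= 10 Mbps * 268 ms
= 10 * 1e6 * 268 / 1000 bits
= 2680000 bits
= 335000 bytes
= 327.1484 KB
BDP = 2680000 bits (335000 bytes)


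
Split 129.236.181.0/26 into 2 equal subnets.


New prefix = 26 + 1 = 27
Each subnet has 32 addresses
  129.236.181.0/27
  129.236.181.32/27
Subnets: 129.236.181.0/27, 129.236.181.32/27


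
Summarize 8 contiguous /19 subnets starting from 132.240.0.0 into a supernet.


Original prefix: /19
Number of subnets: 8 = 2^3
New prefix = 19 - 3 = 16
Supernet: 132.240.0.0/16


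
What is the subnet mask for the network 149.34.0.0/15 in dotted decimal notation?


/15 means 15 network bits, 17 host bits
Binary: 11111111111111100000000000000000
Mask: 255.254.0.0


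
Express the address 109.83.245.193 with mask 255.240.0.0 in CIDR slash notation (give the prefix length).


Binary: 11111111.11110000.00000000.00000000
Count leading 1s
Prefix: /12


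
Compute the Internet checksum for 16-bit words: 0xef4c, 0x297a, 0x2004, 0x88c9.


Sum all words (with carry folding):
+ 0xef4c = 0xef4c
+ 0x297a = 0x18c7
+ 0x2004 = 0x38cb
+ 0x88c9 = 0xc194
One's complement: ~0xc194
Checksum = 0x3e6b


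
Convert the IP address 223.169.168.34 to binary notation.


223 = 11011111
169 = 10101001
168 = 10101000
34 = 00100010
Binary: 11011111.10101001.10101000.00100010


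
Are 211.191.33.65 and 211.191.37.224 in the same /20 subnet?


Mask: 255.255.240.0
211.191.33.65 AND mask = 211.191.32.0
211.191.37.224 AND mask = 211.191.32.0
Yes, same subnet (211.191.32.0)


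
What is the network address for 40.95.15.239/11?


IP:   00101000.01011111.00001111.11101111
Mask: 11111111.11100000.00000000.00000000
AND operation:
Net:  00101000.01000000.00000000.00000000
Network: 40.64.0.0/11


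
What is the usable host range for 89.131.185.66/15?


Network: 89.130.0.0
Broadcast: 89.131.255.255
First usable = network + 1
Last usable = broadcast - 1
Range: 89.130.0.1 to 89.131.255.254


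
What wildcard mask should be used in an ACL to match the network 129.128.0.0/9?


Subnet mask: 255.128.0.0
Wildcard = 255.255.255.255 - subnet mask
255 - 255 = 0
255 - 128 = 127
255 - 0 = 255
255 - 0 = 255
Wildcard: 0.127.255.255


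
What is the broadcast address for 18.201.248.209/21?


Network: 18.201.248.0/21
Host bits = 11
Set all host bits to 1:
Broadcast: 18.201.255.255


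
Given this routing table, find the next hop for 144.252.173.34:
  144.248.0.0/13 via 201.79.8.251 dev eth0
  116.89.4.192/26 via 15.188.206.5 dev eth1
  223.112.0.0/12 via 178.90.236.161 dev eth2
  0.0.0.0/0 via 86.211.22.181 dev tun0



Longest prefix match for 144.252.173.34:
  /13 144.248.0.0: MATCH
  /26 116.89.4.192: no
  /12 223.112.0.0: no
  /0 0.0.0.0: MATCH
Selected: next-hop 201.79.8.251 via eth0 (matched /13)


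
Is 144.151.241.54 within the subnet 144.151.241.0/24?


Subnet network: 144.151.241.0
Test IP AND mask: 144.151.241.0
Yes, 144.151.241.54 is in 144.151.241.0/24


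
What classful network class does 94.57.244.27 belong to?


First octet: 94
Binary: 01011110
0xxxxxxx -> Class A (1-126)
Class A, default mask 255.0.0.0 (/8)


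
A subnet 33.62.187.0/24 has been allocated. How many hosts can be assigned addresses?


Host bits = 32 - 24 = 8
Total addresses = 2^8 = 256
Usable = total - 2 (network and broadcast)
Usable hosts: 254


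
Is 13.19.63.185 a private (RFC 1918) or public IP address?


RFC 1918 private ranges:
  10.0.0.0/8 (10.0.0.0 - 10.255.255.255)
  172.16.0.0/12 (172.16.0.0 - 172.31.255.255)
  192.168.0.0/16 (192.168.0.0 - 192.168.255.255)
Public (not in any RFC 1918 range)


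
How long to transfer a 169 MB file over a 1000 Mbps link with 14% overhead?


Effective throughput = 1000 * (1 - 14/100) = 860 Mbps
File size in Mb = 169 * 8 = 1352 Mb
Time = 1352 / 860
Time = 1.5721 seconds


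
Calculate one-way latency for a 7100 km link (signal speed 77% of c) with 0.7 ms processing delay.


Speed = 0.77 * 3e5 km/s = 231000 km/s
Propagation delay = 7100 / 231000 = 0.0307 s = 30.7359 ms
Processing delay = 0.7 ms
Total one-way latency = 31.4359 ms


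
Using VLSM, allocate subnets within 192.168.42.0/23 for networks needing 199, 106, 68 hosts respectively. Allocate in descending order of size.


199 hosts -> /24 (254 usable): 192.168.42.0/24
106 hosts -> /25 (126 usable): 192.168.43.0/25
68 hosts -> /25 (126 usable): 192.168.43.128/25
Allocation: 192.168.42.0/24 (199 hosts, 254 usable); 192.168.43.0/25 (106 hosts, 126 usable); 192.168.43.128/25 (68 hosts, 126 usable)


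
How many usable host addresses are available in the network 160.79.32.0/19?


Host bits = 32 - 19 = 13
Total addresses = 2^13 = 8192
Usable = total - 2 (network and broadcast)
Usable hosts: 8190


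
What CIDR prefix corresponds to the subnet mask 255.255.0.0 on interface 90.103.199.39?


Binary: 11111111.11111111.00000000.00000000
Count leading 1s
Prefix: /16


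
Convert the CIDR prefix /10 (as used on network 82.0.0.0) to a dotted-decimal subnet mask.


/10 means 10 network bits, 22 host bits
Binary: 11111111110000000000000000000000
Mask: 255.192.0.0


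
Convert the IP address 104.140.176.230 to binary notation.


104 = 01101000
140 = 10001100
176 = 10110000
230 = 11100110
Binary: 01101000.10001100.10110000.11100110


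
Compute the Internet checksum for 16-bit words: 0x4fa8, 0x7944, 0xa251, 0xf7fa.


Sum all words (with carry folding):
+ 0x4fa8 = 0x4fa8
+ 0x7944 = 0xc8ec
+ 0xa251 = 0x6b3e
+ 0xf7fa = 0x6339
One's complement: ~0x6339
Checksum = 0x9cc6


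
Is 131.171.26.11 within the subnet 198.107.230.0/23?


Subnet network: 198.107.230.0
Test IP AND mask: 131.171.26.0
No, 131.171.26.11 is not in 198.107.230.0/23


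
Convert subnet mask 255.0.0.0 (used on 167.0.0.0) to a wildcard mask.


Subnet mask: 255.0.0.0
Wildcard = 255.255.255.255 - subnet mask
255 - 255 = 0
255 - 0 = 255
255 - 0 = 255
255 - 0 = 255
Wildcard: 0.255.255.255


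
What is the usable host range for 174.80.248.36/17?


Network: 174.80.128.0
Broadcast: 174.80.255.255
First usable = network + 1
Last usable = broadcast - 1
Range: 174.80.128.1 to 174.80.255.254


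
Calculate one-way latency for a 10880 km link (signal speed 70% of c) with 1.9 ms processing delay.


Speed = 0.7 * 3e5 km/s = 210000 km/s
Propagation delay = 10880 / 210000 = 0.0518 s = 51.8095 ms
Processing delay = 1.9 ms
Total one-way latency = 53.7095 ms


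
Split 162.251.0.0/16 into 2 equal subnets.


New prefix = 16 + 1 = 17
Each subnet has 32768 addresses
  162.251.0.0/17
  162.251.128.0/17
Subnets: 162.251.0.0/17, 162.251.128.0/17


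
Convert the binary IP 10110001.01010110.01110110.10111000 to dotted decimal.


10110001 = 177
01010110 = 86
01110110 = 118
10111000 = 184
IP: 177.86.118.184


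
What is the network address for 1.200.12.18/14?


IP:   00000001.11001000.00001100.00010010
Mask: 11111111.11111100.00000000.00000000
AND operation:
Net:  00000001.11001000.00000000.00000000
Network: 1.200.0.0/14


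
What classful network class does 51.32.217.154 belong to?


First octet: 51
Binary: 00110011
0xxxxxxx -> Class A (1-126)
Class A, default mask 255.0.0.0 (/8)


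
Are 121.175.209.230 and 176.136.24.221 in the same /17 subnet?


Mask: 255.255.128.0
121.175.209.230 AND mask = 121.175.128.0
176.136.24.221 AND mask = 176.136.0.0
No, different subnets (121.175.128.0 vs 176.136.0.0)


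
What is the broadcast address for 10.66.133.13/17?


Network: 10.66.128.0/17
Host bits = 15
Set all host bits to 1:
Broadcast: 10.66.255.255


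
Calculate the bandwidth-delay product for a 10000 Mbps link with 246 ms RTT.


BDP = bandwidth * RTT
= 10000 Mbps * 246 ms
= 10000 * 1e6 * 246 / 1000 bits
= 2460000000 bits
= 307500000 bytes
= 300292.9688 KB
BDP = 2460000000 bits (307500000 bytes)


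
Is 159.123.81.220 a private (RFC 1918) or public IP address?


RFC 1918 private ranges:
  10.0.0.0/8 (10.0.0.0 - 10.255.255.255)
  172.16.0.0/12 (172.16.0.0 - 172.31.255.255)
  192.168.0.0/16 (192.168.0.0 - 192.168.255.255)
Public (not in any RFC 1918 range)


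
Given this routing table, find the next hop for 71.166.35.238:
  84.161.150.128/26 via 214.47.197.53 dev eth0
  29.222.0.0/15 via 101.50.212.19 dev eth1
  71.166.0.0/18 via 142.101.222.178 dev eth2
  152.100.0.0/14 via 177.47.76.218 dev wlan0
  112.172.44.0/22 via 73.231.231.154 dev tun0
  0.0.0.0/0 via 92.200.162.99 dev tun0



Longest prefix match for 71.166.35.238:
  /26 84.161.150.128: no
  /15 29.222.0.0: no
  /18 71.166.0.0: MATCH
  /14 152.100.0.0: no
  /22 112.172.44.0: no
  /0 0.0.0.0: MATCH
Selected: next-hop 142.101.222.178 via eth2 (matched /18)


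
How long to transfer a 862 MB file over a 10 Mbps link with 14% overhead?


Effective throughput = 10 * (1 - 14/100) = 8.6 Mbps
File size in Mb = 862 * 8 = 6896 Mb
Time = 6896 / 8.6
Time = 801.8605 seconds


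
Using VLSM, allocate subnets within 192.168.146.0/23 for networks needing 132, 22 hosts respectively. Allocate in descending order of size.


132 hosts -> /24 (254 usable): 192.168.146.0/24
22 hosts -> /27 (30 usable): 192.168.147.0/27
Allocation: 192.168.146.0/24 (132 hosts, 254 usable); 192.168.147.0/27 (22 hosts, 30 usable)


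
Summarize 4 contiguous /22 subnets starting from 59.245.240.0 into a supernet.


Original prefix: /22
Number of subnets: 4 = 2^2
New prefix = 22 - 2 = 20
Supernet: 59.245.240.0/20


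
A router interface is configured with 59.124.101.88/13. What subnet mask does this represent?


/13 means 13 network bits, 19 host bits
Binary: 11111111111110000000000000000000
Mask: 255.248.0.0


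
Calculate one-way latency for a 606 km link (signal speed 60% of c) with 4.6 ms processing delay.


Speed = 0.6 * 3e5 km/s = 180000 km/s
Propagation delay = 606 / 180000 = 0.0034 s = 3.3667 ms
Processing delay = 4.6 ms
Total one-way latency = 7.9667 ms


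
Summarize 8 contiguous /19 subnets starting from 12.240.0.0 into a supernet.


Original prefix: /19
Number of subnets: 8 = 2^3
New prefix = 19 - 3 = 16
Supernet: 12.240.0.0/16


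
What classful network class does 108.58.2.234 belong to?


First octet: 108
Binary: 01101100
0xxxxxxx -> Class A (1-126)
Class A, default mask 255.0.0.0 (/8)


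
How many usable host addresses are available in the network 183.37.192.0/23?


Host bits = 32 - 23 = 9
Total addresses = 2^9 = 512
Usable = total - 2 (network and broadcast)
Usable hosts: 510


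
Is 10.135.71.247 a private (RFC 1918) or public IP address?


RFC 1918 private ranges:
  10.0.0.0/8 (10.0.0.0 - 10.255.255.255)
  172.16.0.0/12 (172.16.0.0 - 172.31.255.255)
  192.168.0.0/16 (192.168.0.0 - 192.168.255.255)
Private (in 10.0.0.0/8)


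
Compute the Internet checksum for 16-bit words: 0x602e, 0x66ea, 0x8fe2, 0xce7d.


Sum all words (with carry folding):
+ 0x602e = 0x602e
+ 0x66ea = 0xc718
+ 0x8fe2 = 0x56fb
+ 0xce7d = 0x2579
One's complement: ~0x2579
Checksum = 0xda86


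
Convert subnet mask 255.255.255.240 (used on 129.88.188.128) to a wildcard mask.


Subnet mask: 255.255.255.240
Wildcard = 255.255.255.255 - subnet mask
255 - 255 = 0
255 - 255 = 0
255 - 255 = 0
255 - 240 = 15
Wildcard: 0.0.0.15


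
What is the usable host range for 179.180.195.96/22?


Network: 179.180.192.0
Broadcast: 179.180.195.255
First usable = network + 1
Last usable = broadcast - 1
Range: 179.180.192.1 to 179.180.195.254


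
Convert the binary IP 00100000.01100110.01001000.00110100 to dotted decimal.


00100000 = 32
01100110 = 102
01001000 = 72
00110100 = 52
IP: 32.102.72.52


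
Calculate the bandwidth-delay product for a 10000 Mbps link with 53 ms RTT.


BDP = bandwidth * RTT
= 10000 Mbps * 53 ms
= 10000 * 1e6 * 53 / 1000 bits
= 530000000 bits
= 66250000 bytes
= 64697.2656 KB
BDP = 530000000 bits (66250000 bytes)


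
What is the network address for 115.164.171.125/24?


IP:   01110011.10100100.10101011.01111101
Mask: 11111111.11111111.11111111.00000000
AND operation:
Net:  01110011.10100100.10101011.00000000
Network: 115.164.171.0/24


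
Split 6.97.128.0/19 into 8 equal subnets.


New prefix = 19 + 3 = 22
Each subnet has 1024 addresses
  6.97.128.0/22
  6.97.132.0/22
  6.97.136.0/22
  6.97.140.0/22
  6.97.144.0/22
  6.97.148.0/22
  6.97.152.0/22
  6.97.156.0/22
Subnets: 6.97.128.0/22, 6.97.132.0/22, 6.97.136.0/22, 6.97.140.0/22, 6.97.144.0/22, 6.97.148.0/22, 6.97.152.0/22, 6.97.156.0/22


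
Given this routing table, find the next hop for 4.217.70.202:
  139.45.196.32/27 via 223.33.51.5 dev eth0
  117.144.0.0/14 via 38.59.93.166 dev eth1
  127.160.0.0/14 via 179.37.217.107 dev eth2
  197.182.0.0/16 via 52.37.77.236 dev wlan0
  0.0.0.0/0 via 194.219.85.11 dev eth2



Longest prefix match for 4.217.70.202:
  /27 139.45.196.32: no
  /14 117.144.0.0: no
  /14 127.160.0.0: no
  /16 197.182.0.0: no
  /0 0.0.0.0: MATCH
Selected: next-hop 194.219.85.11 via eth2 (matched /0)


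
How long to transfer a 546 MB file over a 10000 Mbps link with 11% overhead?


Effective throughput = 10000 * (1 - 11/100) = 8900 Mbps
File size in Mb = 546 * 8 = 4368 Mb
Time = 4368 / 8900
Time = 0.4908 seconds


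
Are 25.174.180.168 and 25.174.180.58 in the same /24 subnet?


Mask: 255.255.255.0
25.174.180.168 AND mask = 25.174.180.0
25.174.180.58 AND mask = 25.174.180.0
Yes, same subnet (25.174.180.0)


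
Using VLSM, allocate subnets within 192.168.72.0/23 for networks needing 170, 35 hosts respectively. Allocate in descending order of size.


170 hosts -> /24 (254 usable): 192.168.72.0/24
35 hosts -> /26 (62 usable): 192.168.73.0/26
Allocation: 192.168.72.0/24 (170 hosts, 254 usable); 192.168.73.0/26 (35 hosts, 62 usable)


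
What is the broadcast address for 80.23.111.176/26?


Network: 80.23.111.128/26
Host bits = 6
Set all host bits to 1:
Broadcast: 80.23.111.191


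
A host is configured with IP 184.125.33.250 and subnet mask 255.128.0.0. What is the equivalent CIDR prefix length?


Binary: 11111111.10000000.00000000.00000000
Count leading 1s
Prefix: /9


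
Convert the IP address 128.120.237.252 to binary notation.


128 = 10000000
120 = 01111000
237 = 11101101
252 = 11111100
Binary: 10000000.01111000.11101101.11111100


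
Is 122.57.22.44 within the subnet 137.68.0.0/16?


Subnet network: 137.68.0.0
Test IP AND mask: 122.57.0.0
No, 122.57.22.44 is not in 137.68.0.0/16


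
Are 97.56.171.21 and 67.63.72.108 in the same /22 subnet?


Mask: 255.255.252.0
97.56.171.21 AND mask = 97.56.168.0
67.63.72.108 AND mask = 67.63.72.0
No, different subnets (97.56.168.0 vs 67.63.72.0)


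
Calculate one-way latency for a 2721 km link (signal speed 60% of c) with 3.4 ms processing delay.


Speed = 0.6 * 3e5 km/s = 180000 km/s
Propagation delay = 2721 / 180000 = 0.0151 s = 15.1167 ms
Processing delay = 3.4 ms
Total one-way latency = 18.5167 ms


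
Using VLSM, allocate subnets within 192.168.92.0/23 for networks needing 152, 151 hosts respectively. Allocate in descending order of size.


152 hosts -> /24 (254 usable): 192.168.92.0/24
151 hosts -> /24 (254 usable): 192.168.93.0/24
Allocation: 192.168.92.0/24 (152 hosts, 254 usable); 192.168.93.0/24 (151 hosts, 254 usable)


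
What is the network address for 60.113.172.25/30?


IP:   00111100.01110001.10101100.00011001
Mask: 11111111.11111111.11111111.11111100
AND operation:
Net:  00111100.01110001.10101100.00011000
Network: 60.113.172.24/30


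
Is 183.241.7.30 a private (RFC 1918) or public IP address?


RFC 1918 private ranges:
  10.0.0.0/8 (10.0.0.0 - 10.255.255.255)
  172.16.0.0/12 (172.16.0.0 - 172.31.255.255)
  192.168.0.0/16 (192.168.0.0 - 192.168.255.255)
Public (not in any RFC 1918 range)


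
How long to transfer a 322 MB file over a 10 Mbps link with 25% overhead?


Effective throughput = 10 * (1 - 25/100) = 7.5 Mbps
File size in Mb = 322 * 8 = 2576 Mb
Time = 2576 / 7.5
Time = 343.4667 seconds


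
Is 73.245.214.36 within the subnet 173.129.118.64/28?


Subnet network: 173.129.118.64
Test IP AND mask: 73.245.214.32
No, 73.245.214.36 is not in 173.129.118.64/28


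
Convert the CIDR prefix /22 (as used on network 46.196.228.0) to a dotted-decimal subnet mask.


/22 means 22 network bits, 10 host bits
Binary: 11111111111111111111110000000000
Mask: 255.255.252.0


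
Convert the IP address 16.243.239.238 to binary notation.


16 = 00010000
243 = 11110011
239 = 11101111
238 = 11101110
Binary: 00010000.11110011.11101111.11101110


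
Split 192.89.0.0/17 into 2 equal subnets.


New prefix = 17 + 1 = 18
Each subnet has 16384 addresses
  192.89.0.0/18
  192.89.64.0/18
Subnets: 192.89.0.0/18, 192.89.64.0/18


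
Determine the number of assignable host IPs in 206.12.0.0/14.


Host bits = 32 - 14 = 18
Total addresses = 2^18 = 262144
Usable = total - 2 (network and broadcast)
Usable hosts: 262142


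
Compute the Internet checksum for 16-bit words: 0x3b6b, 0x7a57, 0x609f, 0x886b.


Sum all words (with carry folding):
+ 0x3b6b = 0x3b6b
+ 0x7a57 = 0xb5c2
+ 0x609f = 0x1662
+ 0x886b = 0x9ecd
One's complement: ~0x9ecd
Checksum = 0x6132


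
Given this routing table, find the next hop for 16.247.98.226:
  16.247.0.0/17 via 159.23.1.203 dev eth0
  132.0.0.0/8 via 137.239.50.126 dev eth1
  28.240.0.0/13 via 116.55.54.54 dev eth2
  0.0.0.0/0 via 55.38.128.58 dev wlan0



Longest prefix match for 16.247.98.226:
  /17 16.247.0.0: MATCH
  /8 132.0.0.0: no
  /13 28.240.0.0: no
  /0 0.0.0.0: MATCH
Selected: next-hop 159.23.1.203 via eth0 (matched /17)


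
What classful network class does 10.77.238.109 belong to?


First octet: 10
Binary: 00001010
0xxxxxxx -> Class A (1-126)
Class A, default mask 255.0.0.0 (/8)


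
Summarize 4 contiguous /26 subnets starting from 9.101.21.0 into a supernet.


Original prefix: /26
Number of subnets: 4 = 2^2
New prefix = 26 - 2 = 24
Supernet: 9.101.21.0/24


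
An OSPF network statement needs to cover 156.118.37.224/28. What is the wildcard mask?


Subnet mask: 255.255.255.240
Wildcard = 255.255.255.255 - subnet mask
255 - 255 = 0
255 - 255 = 0
255 - 255 = 0
255 - 240 = 15
Wildcard: 0.0.0.15


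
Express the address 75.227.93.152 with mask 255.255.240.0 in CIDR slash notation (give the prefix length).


Binary: 11111111.11111111.11110000.00000000
Count leading 1s
Prefix: /20


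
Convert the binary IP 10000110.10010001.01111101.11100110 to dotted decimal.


10000110 = 134
10010001 = 145
01111101 = 125
11100110 = 230
IP: 134.145.125.230


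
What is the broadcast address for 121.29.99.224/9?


Network: 121.0.0.0/9
Host bits = 23
Set all host bits to 1:
Broadcast: 121.127.255.255


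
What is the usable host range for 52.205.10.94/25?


Network: 52.205.10.0
Broadcast: 52.205.10.127
First usable = network + 1
Last usable = broadcast - 1
Range: 52.205.10.1 to 52.205.10.126


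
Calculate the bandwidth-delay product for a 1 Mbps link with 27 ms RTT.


BDP = bandwidth * RTT
= 1 Mbps * 27 ms
= 1 * 1e6 * 27 / 1000 bits
= 27000 bits
= 3375 bytes
= 3.2959 KB
BDP = 27000 bits (3375 bytes)


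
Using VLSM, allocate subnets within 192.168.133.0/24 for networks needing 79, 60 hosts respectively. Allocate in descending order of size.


79 hosts -> /25 (126 usable): 192.168.133.0/25
60 hosts -> /26 (62 usable): 192.168.133.128/26
Allocation: 192.168.133.0/25 (79 hosts, 126 usable); 192.168.133.128/26 (60 hosts, 62 usable)


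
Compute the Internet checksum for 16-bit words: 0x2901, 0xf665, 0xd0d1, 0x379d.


Sum all words (with carry folding):
+ 0x2901 = 0x2901
+ 0xf665 = 0x1f67
+ 0xd0d1 = 0xf038
+ 0x379d = 0x27d6
One's complement: ~0x27d6
Checksum = 0xd829


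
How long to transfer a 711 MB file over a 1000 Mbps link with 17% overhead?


Effective throughput = 1000 * (1 - 17/100) = 830 Mbps
File size in Mb = 711 * 8 = 5688 Mb
Time = 5688 / 830
Time = 6.853 seconds


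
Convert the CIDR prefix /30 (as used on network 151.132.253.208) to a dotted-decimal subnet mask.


/30 means 30 network bits, 2 host bits
Binary: 11111111111111111111111111111100
Mask: 255.255.255.252


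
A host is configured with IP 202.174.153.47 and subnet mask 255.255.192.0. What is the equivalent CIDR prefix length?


Binary: 11111111.11111111.11000000.00000000
Count leading 1s
Prefix: /18


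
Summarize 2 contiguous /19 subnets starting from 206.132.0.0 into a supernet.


Original prefix: /19
Number of subnets: 2 = 2^1
New prefix = 19 - 1 = 18
Supernet: 206.132.0.0/18


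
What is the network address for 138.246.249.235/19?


IP:   10001010.11110110.11111001.11101011
Mask: 11111111.11111111.11100000.00000000
AND operation:
Net:  10001010.11110110.11100000.00000000
Network: 138.246.224.0/19


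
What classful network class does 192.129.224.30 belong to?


First octet: 192
Binary: 11000000
110xxxxx -> Class C (192-223)
Class C, default mask 255.255.255.0 (/24)


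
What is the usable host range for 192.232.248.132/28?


Network: 192.232.248.128
Broadcast: 192.232.248.143
First usable = network + 1
Last usable = broadcast - 1
Range: 192.232.248.129 to 192.232.248.142


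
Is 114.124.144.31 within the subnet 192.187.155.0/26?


Subnet network: 192.187.155.0
Test IP AND mask: 114.124.144.0
No, 114.124.144.31 is not in 192.187.155.0/26


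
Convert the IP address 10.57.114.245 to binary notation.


10 = 00001010
57 = 00111001
114 = 01110010
245 = 11110101
Binary: 00001010.00111001.01110010.11110101


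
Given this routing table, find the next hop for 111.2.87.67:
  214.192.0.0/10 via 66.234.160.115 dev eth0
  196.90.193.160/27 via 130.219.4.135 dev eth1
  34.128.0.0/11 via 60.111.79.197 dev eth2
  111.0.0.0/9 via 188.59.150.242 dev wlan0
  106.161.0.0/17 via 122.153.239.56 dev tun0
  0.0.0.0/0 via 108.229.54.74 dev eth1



Longest prefix match for 111.2.87.67:
  /10 214.192.0.0: no
  /27 196.90.193.160: no
  /11 34.128.0.0: no
  /9 111.0.0.0: MATCH
  /17 106.161.0.0: no
  /0 0.0.0.0: MATCH
Selected: next-hop 188.59.150.242 via wlan0 (matched /9)


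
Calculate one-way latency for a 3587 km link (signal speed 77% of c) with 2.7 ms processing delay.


Speed = 0.77 * 3e5 km/s = 231000 km/s
Propagation delay = 3587 / 231000 = 0.0155 s = 15.5281 ms
Processing delay = 2.7 ms
Total one-way latency = 18.2281 ms


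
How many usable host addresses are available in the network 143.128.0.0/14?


Host bits = 32 - 14 = 18
Total addresses = 2^18 = 262144
Usable = total - 2 (network and broadcast)
Usable hosts: 262142


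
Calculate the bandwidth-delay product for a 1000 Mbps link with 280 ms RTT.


BDP = bandwidth * RTT
= 1000 Mbps * 280 ms
= 1000 * 1e6 * 280 / 1000 bits
= 280000000 bits
= 35000000 bytes
= 34179.6875 KB
BDP = 280000000 bits (35000000 bytes)


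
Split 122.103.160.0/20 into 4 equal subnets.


New prefix = 20 + 2 = 22
Each subnet has 1024 addresses
  122.103.160.0/22
  122.103.164.0/22
  122.103.168.0/22
  122.103.172.0/22
Subnets: 122.103.160.0/22, 122.103.164.0/22, 122.103.168.0/22, 122.103.172.0/22


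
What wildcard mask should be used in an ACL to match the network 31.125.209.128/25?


Subnet mask: 255.255.255.128
Wildcard = 255.255.255.255 - subnet mask
255 - 255 = 0
255 - 255 = 0
255 - 255 = 0
255 - 128 = 127
Wildcard: 0.0.0.127
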